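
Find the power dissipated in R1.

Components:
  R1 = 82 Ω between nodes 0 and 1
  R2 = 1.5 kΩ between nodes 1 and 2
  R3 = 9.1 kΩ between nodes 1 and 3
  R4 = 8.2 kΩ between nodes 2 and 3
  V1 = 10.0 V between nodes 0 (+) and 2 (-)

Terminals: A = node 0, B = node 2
Nodal analysis, taking node 2 as the 0 V reference.
Source V1 fixes V_0 = 10 V.
KCL at each unknown node (sum of currents leaving = 0; resistances in Ω):
  Node 1: (V_1 - 10)/82 + (V_1 - 0)/1500 + (V_1 - V_3)/9100 = 0
  Node 3: (V_3 - V_1)/9100 + (V_3 - 0)/8200 = 0
Collecting terms (coefficients in siemens):
  0.01297·V_1 - 0.0001099·V_3 = 0.122
  0.0002318·V_3 - 0.0001099·V_1 = 0
Determinant D = (0.01297)(0.0002318) - (-0.0001099)(-0.0001099) = 0.000002995
V_1 = [(0.122)(0.0002318) - (-0.0001099)(0)]/D = 9.439 V
V_3 = [(0.01297)(0) - (0.122)(-0.0001099)]/D = 4.474 V
I_R1 = (V_0 - V_1)/R1 = (10 - 9.439)/82 = 0.006838 A
P_R1 = I_R1² × R1 = (0.006838)² × 82 = 0.003835 W

Final answer: 0.003835 W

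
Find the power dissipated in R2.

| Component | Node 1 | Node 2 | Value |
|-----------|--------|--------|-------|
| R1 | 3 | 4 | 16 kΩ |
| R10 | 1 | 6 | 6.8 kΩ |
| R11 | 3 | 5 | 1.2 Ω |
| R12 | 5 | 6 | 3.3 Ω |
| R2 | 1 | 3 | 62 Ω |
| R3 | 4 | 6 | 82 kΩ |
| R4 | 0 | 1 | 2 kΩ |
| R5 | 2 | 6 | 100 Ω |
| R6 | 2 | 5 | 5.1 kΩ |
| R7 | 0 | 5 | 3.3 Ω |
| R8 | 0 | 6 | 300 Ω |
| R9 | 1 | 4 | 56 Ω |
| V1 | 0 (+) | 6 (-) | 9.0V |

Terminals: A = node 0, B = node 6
Nodal analysis, taking node 6 as the 0 V reference.
Source V1 fixes V_0 = 9 V.
KCL at each unknown node (sum of currents leaving = 0; resistances in Ω):
  Node 1: (V_1 - V_3)/62 + (V_1 - 9)/2000 + (V_1 - V_4)/56 + (V_1 - 0)/6800 = 0
  Node 2: (V_2 - 0)/100 + (V_2 - V_5)/5100 = 0
  Node 3: (V_3 - V_4)/16000 + (V_3 - V_1)/62 + (V_3 - V_5)/1.2 = 0
  Node 4: (V_4 - V_3)/16000 + (V_4 - 0)/82000 + (V_4 - V_1)/56 = 0
  Node 5: (V_5 - V_2)/5100 + (V_5 - 9)/3.3 + (V_5 - V_3)/1.2 + (V_5 - 0)/3.3 = 0
Collecting terms (coefficients in siemens):
  0.03463·V_1 - 0.01613·V_3 - 0.01786·V_4 = 0.0045
  0.0102·V_2 - 0.0001961·V_5 = 0
  0.8495·V_3 - 0.01613·V_1 - 0.0000625·V_4 - 0.8333·V_5 = 0
  0.01793·V_4 - 0.01786·V_1 - 0.0000625·V_3 = 0
  1.44·V_5 - 0.0001961·V_2 - 0.8333·V_3 = 2.727
Solving these 5 simultaneous equations (Gaussian elimination) gives:
  V_1 = 4.594 V, V_2 = 0.08656 V, V_3 = 4.503 V, V_4 = 4.59 V
  V_5 = 4.501 V
I_R2 = (V_1 - V_3)/R2 = (4.594 - 4.503)/62 = 0.001466 A
P_R2 = I_R2² × R2 = (0.001466)² × 62 = 0.0001333 W

Final answer: 0.0001333 W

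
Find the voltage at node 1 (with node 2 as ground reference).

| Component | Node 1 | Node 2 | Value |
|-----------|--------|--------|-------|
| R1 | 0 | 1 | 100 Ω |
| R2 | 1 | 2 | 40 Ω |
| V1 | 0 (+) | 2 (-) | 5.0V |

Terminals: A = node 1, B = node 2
Nodal analysis, taking node 2 as the 0 V reference.
Source V1 fixes V_0 = 5 V.
KCL at each unknown node (sum of currents leaving = 0; resistances in Ω):
  Node 1: (V_1 - 5)/100 + (V_1 - 0)/40 = 0
Collecting terms: 0.035 × V_1 = 0.05  =>  V_1 = 1.429 V
The requested potential is V_1 = 1.429 V.

Final answer: V_1 = 1.429 V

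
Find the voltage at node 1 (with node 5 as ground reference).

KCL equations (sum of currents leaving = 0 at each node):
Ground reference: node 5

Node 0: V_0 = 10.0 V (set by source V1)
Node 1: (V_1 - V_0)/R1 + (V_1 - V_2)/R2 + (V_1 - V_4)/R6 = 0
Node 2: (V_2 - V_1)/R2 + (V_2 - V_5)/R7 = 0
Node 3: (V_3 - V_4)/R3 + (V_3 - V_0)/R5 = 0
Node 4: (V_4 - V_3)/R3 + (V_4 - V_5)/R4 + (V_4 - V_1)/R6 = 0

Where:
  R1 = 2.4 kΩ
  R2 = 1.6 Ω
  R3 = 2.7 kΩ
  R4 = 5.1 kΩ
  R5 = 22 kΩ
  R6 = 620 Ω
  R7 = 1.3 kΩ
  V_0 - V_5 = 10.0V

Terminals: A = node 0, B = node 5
Nodal analysis, taking node 5 as the 0 V reference.
Source V1 fixes V_0 = 10 V.
KCL at each unknown node (sum of currents leaving = 0; resistances in Ω):
  Node 1: (V_1 - 10)/2400 + (V_1 - V_2)/1.6 + (V_1 - V_4)/620 = 0
  Node 2: (V_2 - V_1)/1.6 + (V_2 - 0)/1300 = 0
  Node 3: (V_3 - V_4)/2700 + (V_3 - 10)/22000 = 0
  Node 4: (V_4 - V_3)/2700 + (V_4 - 0)/5100 + (V_4 - V_1)/620 = 0
Collecting terms (coefficients in siemens):
  0.627·V_1 - 0.625·V_2 - 0.001613·V_4 = 0.004167
  0.6258·V_2 - 0.625·V_1 = 0
  0.0004158·V_3 - 0.0003704·V_4 = 0.0004545
  0.002179·V_4 - 0.001613·V_1 - 0.0003704·V_3 = 0
Solving these 4 simultaneous equations (Gaussian elimination) gives:
  V_1 = 3.249 V, V_2 = 3.245 V, V_3 = 3.812 V, V_4 = 3.052 V
The requested potential is V_1 = 3.249 V.

Final answer: V_1 = 3.249 V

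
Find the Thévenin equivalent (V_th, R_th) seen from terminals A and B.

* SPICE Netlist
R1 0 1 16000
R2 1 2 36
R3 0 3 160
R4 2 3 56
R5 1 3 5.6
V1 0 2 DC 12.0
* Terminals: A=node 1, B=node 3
Step 1 — V_th is the open-circuit voltage V_A - V_B (nothing connected across the terminals).
Nodal analysis, taking node 2 as the 0 V reference.
Source V1 fixes V_0 = 12 V.
KCL at each unknown node (sum of currents leaving = 0; resistances in Ω):
  Node 1: (V_1 - 12)/16000 + (V_1 - 0)/36 + (V_1 - V_3)/5.6 = 0
  Node 3: (V_3 - 12)/160 + (V_3 - 0)/56 + (V_3 - V_1)/5.6 = 0
Collecting terms (coefficients in siemens):
  0.2064·V_1 - 0.1786·V_3 = 0.00075
  0.2027·V_3 - 0.1786·V_1 = 0.075
Determinant D = (0.2064)(0.2027) - (-0.1786)(-0.1786) = 0.009947
V_1 = [(0.00075)(0.2027) - (-0.1786)(0.075)]/D = 1.362 V
V_3 = [(0.2064)(0.075) - (0.00075)(-0.1786)]/D = 1.57 V
V_th = V_1 - V_3 = 1.362 - 1.57 = -0.2081 V
Step 2 — R_th: zero the source — replace V1 by a short circuit (node 2 merges into node 0) — and find the resistance seen between A (node 1) and B (node 3).
Reduce the network between node 1 (A) and node 3 (B) by series/parallel combination:
  Rp1 = R1 ‖ R2 (parallel, both between nodes 0 and 1) = 1/(1/16000 + 1/36) = 35.92 Ω
  Rp2 = R3 ‖ R4 (parallel, both between nodes 0 and 3) = 1/(1/160 + 1/56) = 41.48 Ω
  Rs1 = Rp1 + Rp2 (series, joined only at node 0) = 35.92 + 41.48 = 77.4 Ω
  Rp3 = R5 ‖ Rs1 (parallel, both between nodes 1 and 3) = 1/(1/5.6 + 1/77.4) = 5.222 Ω
R_th = 5.222 Ω

Final answer: V_th = -0.2081 V, R_th = 5.222 Ω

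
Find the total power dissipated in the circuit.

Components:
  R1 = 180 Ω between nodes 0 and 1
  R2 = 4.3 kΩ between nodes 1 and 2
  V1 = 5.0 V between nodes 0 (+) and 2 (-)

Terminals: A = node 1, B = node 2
Nodal analysis, taking node 2 as the 0 V reference.
Source V1 fixes V_0 = 5 V.
KCL at each unknown node (sum of currents leaving = 0; resistances in Ω):
  Node 1: (V_1 - 5)/180 + (V_1 - 0)/4300 = 0
Collecting terms: 0.005788 × V_1 = 0.02778  =>  V_1 = 4.799 V
Power in each resistor, P = (ΔV)²/R:
  P_R1 = (5 - 4.799)²/180 = 0.0002242 W
  P_R2 = (4.799 - 0)²/4300 = 0.005356 W
P_total = P_R1 + P_R2 = 0.00558 W

Final answer: 0.00558 W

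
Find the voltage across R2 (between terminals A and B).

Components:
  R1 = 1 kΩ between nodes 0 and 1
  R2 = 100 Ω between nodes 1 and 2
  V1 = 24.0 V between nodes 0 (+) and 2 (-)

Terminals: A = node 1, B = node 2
R1 and R2 are in series across V1 (node 0 → node 1 → node 2), and the output A–B is taken across R2, so this is a voltage divider.
Series current: I = V1/(R1 + R2) = 24/(1000 + 100) = 24/1100 = 0.02182 A
V_R2 = I × R2 = V1 × R2/(R1 + R2) = 24 × 100/1100 = 2.182 V

Final answer: 2.182 V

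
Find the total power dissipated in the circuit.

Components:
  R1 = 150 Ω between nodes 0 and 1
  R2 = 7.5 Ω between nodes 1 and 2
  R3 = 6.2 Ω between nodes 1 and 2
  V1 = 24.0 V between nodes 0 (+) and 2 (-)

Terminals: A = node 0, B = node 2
Nodal analysis, taking node 2 as the 0 V reference.
Source V1 fixes V_0 = 24 V.
KCL at each unknown node (sum of currents leaving = 0; resistances in Ω):
  Node 1: (V_1 - 24)/150 + (V_1 - 0)/7.5 + (V_1 - 0)/6.2 = 0
Collecting terms: 0.3013 × V_1 = 0.16  =>  V_1 = 0.531 V
Power in each resistor, P = (ΔV)²/R:
  P_R1 = (24 - 0.531)²/150 = 3.672 W
  P_R2 = (0.531 - 0)²/7.5 = 0.0376 W
  P_R3 = (0.531 - 0)²/6.2 = 0.04549 W
P_total = P_R1 + P_R2 + P_R3 = 3.755 W

Final answer: 3.755 W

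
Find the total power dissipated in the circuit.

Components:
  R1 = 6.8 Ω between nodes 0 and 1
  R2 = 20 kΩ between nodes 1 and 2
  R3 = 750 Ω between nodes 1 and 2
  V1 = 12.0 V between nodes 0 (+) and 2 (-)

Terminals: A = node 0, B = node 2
Nodal analysis, taking node 2 as the 0 V reference.
Source V1 fixes V_0 = 12 V.
KCL at each unknown node (sum of currents leaving = 0; resistances in Ω):
  Node 1: (V_1 - 12)/6.8 + (V_1 - 0)/20000 + (V_1 - 0)/750 = 0
Collecting terms: 0.1484 × V_1 = 1.765  =>  V_1 = 11.89 V
Power in each resistor, P = (ΔV)²/R:
  P_R1 = (12 - 11.89)²/6.8 = 0.001839 W
  P_R2 = (11.89 - 0)²/20000 = 0.007066 W
  P_R3 = (11.89 - 0)²/750 = 0.1884 W
P_total = P_R1 + P_R2 + P_R3 = 0.1973 W

Final answer: 0.1973 W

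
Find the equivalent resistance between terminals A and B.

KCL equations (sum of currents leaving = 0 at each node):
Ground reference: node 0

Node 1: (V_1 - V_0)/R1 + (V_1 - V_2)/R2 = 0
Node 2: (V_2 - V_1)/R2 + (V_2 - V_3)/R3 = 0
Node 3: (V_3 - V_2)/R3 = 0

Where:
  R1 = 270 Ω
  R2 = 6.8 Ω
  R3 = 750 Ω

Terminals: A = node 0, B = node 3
Reduce the network between node 0 (A) and node 3 (B) by series/parallel combination:
  Rs1 = R1 + R2 (series, joined only at node 1) = 270 + 6.8 = 276.8 Ω
  Rs2 = R3 + Rs1 (series, joined only at node 2) = 750 + 276.8 = 1027 Ω
R_eq = 1.027 kΩ

Final answer: 1.027 kΩ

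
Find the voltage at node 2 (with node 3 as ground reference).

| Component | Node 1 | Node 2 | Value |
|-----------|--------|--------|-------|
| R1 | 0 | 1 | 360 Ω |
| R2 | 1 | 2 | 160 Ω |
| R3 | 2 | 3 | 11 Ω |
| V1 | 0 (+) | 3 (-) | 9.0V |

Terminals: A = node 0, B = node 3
Nodal analysis, taking node 3 as the 0 V reference.
Source V1 fixes V_0 = 9 V.
KCL at each unknown node (sum of currents leaving = 0; resistances in Ω):
  Node 1: (V_1 - 9)/360 + (V_1 - V_2)/160 = 0
  Node 2: (V_2 - V_1)/160 + (V_2 - 0)/11 = 0
Collecting terms (coefficients in siemens):
  0.009028·V_1 - 0.00625·V_2 = 0.025
  0.09716·V_2 - 0.00625·V_1 = 0
Determinant D = (0.009028)(0.09716) - (-0.00625)(-0.00625) = 0.0008381
V_1 = [(0.025)(0.09716) - (-0.00625)(0)]/D = 2.898 V
V_2 = [(0.009028)(0) - (0.025)(-0.00625)]/D = 0.1864 V
The requested potential is V_2 = 0.1864 V.

Final answer: V_2 = 0.1864 V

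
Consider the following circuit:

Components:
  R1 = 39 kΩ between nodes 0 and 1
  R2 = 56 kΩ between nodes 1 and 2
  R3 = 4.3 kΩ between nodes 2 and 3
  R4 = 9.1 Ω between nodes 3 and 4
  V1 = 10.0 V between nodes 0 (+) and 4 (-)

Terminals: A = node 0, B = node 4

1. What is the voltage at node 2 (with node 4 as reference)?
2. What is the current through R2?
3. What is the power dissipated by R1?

Nodal analysis, taking node 4 as the 0 V reference.
Source V1 fixes V_0 = 10 V.
KCL at each unknown node (sum of currents leaving = 0; resistances in Ω):
  Node 1: (V_1 - 10)/39000 + (V_1 - V_2)/56000 = 0
  Node 2: (V_2 - V_1)/56000 + (V_2 - V_3)/4300 = 0
  Node 3: (V_3 - V_2)/4300 + (V_3 - 0)/9.1 = 0
Collecting terms (coefficients in siemens):
  0.0000435·V_1 - 0.00001786·V_2 = 0.0002564
  0.0002504·V_2 - 0.00001786·V_1 - 0.0002326·V_3 = 0
  0.1101·V_3 - 0.0002326·V_2 = 0
Solving these 3 simultaneous equations (Gaussian elimination) gives:
  V_1 = 6.073 V, V_2 = 0.4339 V, V_3 = 0.0009163 V
Part 1:
  Read off the nodal solution: V_2 = 0.4339 V
Part 2:
  I_R2 = (V_1 - V_2)/R2 = (6.073 - 0.4339)/56000 = 0.0001007 A
  Magnitude: I_R2 = 0.0001007 A
Part 3:
  I_R1 = (V_0 - V_1)/R1 = (10 - 6.073)/39000 = 0.0001007 A
  P_R1 = I_R1² × R1 = (0.0001007)² × 39000 = 0.0003954 W

Final answers:
1. V_2 = 0.4339 V
2. I_R2 = 0.0001007 A
3. P_R1 = 0.0003954 W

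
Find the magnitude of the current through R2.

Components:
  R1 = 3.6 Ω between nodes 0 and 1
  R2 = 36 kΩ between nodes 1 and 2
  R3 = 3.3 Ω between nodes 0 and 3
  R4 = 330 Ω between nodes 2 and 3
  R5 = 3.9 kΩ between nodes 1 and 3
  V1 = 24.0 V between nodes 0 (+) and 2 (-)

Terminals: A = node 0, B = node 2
Nodal analysis, taking node 2 as the 0 V reference.
Source V1 fixes V_0 = 24 V.
KCL at each unknown node (sum of currents leaving = 0; resistances in Ω):
  Node 1: (V_1 - 24)/3.6 + (V_1 - 0)/36000 + (V_1 - V_3)/3900 = 0
  Node 3: (V_3 - 24)/3.3 + (V_3 - 0)/330 + (V_3 - V_1)/3900 = 0
Collecting terms (coefficients in siemens):
  0.2781·V_1 - 0.0002564·V_3 = 6.667
  0.3063·V_3 - 0.0002564·V_1 = 7.273
Determinant D = (0.2781)(0.3063) - (-0.0002564)(-0.0002564) = 0.08518
V_1 = [(6.667)(0.3063) - (-0.0002564)(7.273)]/D = 24 V
V_3 = [(0.2781)(7.273) - (6.667)(-0.0002564)]/D = 23.76 V
I_R2 = (V_1 - V_2)/R2 = (24 - 0)/36000 = 0.0006666 A
|I_R2| = 0.0006666 A

Final answer: |I_R2| = 0.0006666 A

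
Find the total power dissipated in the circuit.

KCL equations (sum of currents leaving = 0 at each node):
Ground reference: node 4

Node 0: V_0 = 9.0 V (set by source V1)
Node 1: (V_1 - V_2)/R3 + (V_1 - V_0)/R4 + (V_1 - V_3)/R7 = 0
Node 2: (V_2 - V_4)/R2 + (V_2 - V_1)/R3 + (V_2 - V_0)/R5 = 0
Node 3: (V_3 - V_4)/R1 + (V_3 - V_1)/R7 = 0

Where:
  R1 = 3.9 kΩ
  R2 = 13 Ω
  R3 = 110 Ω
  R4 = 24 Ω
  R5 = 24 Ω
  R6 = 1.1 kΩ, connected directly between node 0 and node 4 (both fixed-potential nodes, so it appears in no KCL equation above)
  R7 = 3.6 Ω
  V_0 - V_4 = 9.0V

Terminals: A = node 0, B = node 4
Nodal analysis, taking node 4 as the 0 V reference.
Source V1 fixes V_0 = 9 V.
KCL at each unknown node (sum of currents leaving = 0; resistances in Ω):
  Node 1: (V_1 - V_2)/110 + (V_1 - 9)/24 + (V_1 - V_3)/3.6 = 0
  Node 2: (V_2 - 0)/13 + (V_2 - V_1)/110 + (V_2 - 9)/24 = 0
  Node 3: (V_3 - 0)/3900 + (V_3 - V_1)/3.6 = 0
Collecting terms (coefficients in siemens):
  0.3285·V_1 - 0.009091·V_2 - 0.2778·V_3 = 0.375
  0.1277·V_2 - 0.009091·V_1 = 0.375
  0.278·V_3 - 0.2778·V_1 = 0
Solving these 3 simultaneous equations (Gaussian elimination) gives:
  V_1 = 7.976 V, V_2 = 3.505 V, V_3 = 7.968 V
Power in each resistor, P = (ΔV)²/R:
  P_R1 = (7.968 - 0)²/3900 = 0.01628 W
  P_R2 = (3.505 - 0)²/13 = 0.9449 W
  P_R3 = (7.976 - 3.505)²/110 = 0.1817 W
  P_R4 = (9 - 7.976)²/24 = 0.04373 W
  P_R5 = (9 - 3.505)²/24 = 1.258 W
  P_R6 = (9 - 0)²/1100 = 0.07364 W
  P_R7 = (7.976 - 7.968)²/3.6 = 0.00001503 W
P_total = P_R1 + P_R2 + P_R3 + P_R4 + P_R5 + P_R6 + P_R7 = 2.518 W

Final answer: 2.518 W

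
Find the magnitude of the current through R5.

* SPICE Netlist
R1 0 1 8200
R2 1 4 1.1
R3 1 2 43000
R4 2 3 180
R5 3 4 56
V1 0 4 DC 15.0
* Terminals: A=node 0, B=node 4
Nodal analysis, taking node 4 as the 0 V reference.
Source V1 fixes V_0 = 15 V.
KCL at each unknown node (sum of currents leaving = 0; resistances in Ω):
  Node 1: (V_1 - 15)/8200 + (V_1 - 0)/1.1 + (V_1 - V_2)/43000 = 0
  Node 2: (V_2 - V_1)/43000 + (V_2 - V_3)/180 = 0
  Node 3: (V_3 - V_2)/180 + (V_3 - 0)/56 = 0
Collecting terms (coefficients in siemens):
  0.9092·V_1 - 0.00002326·V_2 = 0.001829
  0.005579·V_2 - 0.00002326·V_1 - 0.005556·V_3 = 0
  0.02341·V_3 - 0.005556·V_2 = 0
Solving these 3 simultaneous equations (Gaussian elimination) gives:
  V_1 = 0.002012 V, V_2 = 0.00001098 V, V_3 = 0.000002606 V
I_R5 = (V_3 - V_4)/R5 = (0.000002606 - 0)/56 = 0.00000004653 A
|I_R5| = 0.00000004653 A

Final answer: |I_R5| = 4.653e-08 A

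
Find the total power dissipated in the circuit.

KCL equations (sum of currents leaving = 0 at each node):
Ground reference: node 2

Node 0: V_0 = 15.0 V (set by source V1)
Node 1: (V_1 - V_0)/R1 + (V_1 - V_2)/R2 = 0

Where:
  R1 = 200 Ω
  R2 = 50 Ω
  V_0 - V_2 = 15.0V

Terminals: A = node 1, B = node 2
Nodal analysis, taking node 2 as the 0 V reference.
Source V1 fixes V_0 = 15 V.
KCL at each unknown node (sum of currents leaving = 0; resistances in Ω):
  Node 1: (V_1 - 15)/200 + (V_1 - 0)/50 = 0
Collecting terms: 0.025 × V_1 = 0.075  =>  V_1 = 3 V
Power in each resistor, P = (ΔV)²/R:
  P_R1 = (15 - 3)²/200 = 0.72 W
  P_R2 = (3 - 0)²/50 = 0.18 W
P_total = P_R1 + P_R2 = 0.9 W

Final answer: 0.9 W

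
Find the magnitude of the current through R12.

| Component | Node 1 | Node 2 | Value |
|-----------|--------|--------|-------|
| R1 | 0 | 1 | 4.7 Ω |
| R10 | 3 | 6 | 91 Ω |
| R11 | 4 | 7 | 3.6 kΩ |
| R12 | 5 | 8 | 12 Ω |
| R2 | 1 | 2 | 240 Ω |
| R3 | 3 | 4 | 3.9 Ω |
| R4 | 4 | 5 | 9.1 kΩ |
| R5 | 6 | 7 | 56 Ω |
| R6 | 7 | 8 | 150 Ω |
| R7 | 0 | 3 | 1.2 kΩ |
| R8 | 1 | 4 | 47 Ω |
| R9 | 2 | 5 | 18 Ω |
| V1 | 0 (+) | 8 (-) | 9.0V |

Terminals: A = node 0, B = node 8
Nodal analysis, taking node 8 as the 0 V reference.
Source V1 fixes V_0 = 9 V.
KCL at each unknown node (sum of currents leaving = 0; resistances in Ω):
  Node 1: (V_1 - 9)/4.7 + (V_1 - V_2)/240 + (V_1 - V_4)/47 = 0
  Node 2: (V_2 - V_1)/240 + (V_2 - V_5)/18 = 0
  Node 3: (V_3 - V_4)/3.9 + (V_3 - 9)/1200 + (V_3 - V_6)/91 = 0
  Node 4: (V_4 - V_3)/3.9 + (V_4 - V_5)/9100 + (V_4 - V_1)/47 + (V_4 - V_7)/3600 = 0
  Node 5: (V_5 - V_4)/9100 + (V_5 - V_2)/18 + (V_5 - 0)/12 = 0
  Node 6: (V_6 - V_7)/56 + (V_6 - V_3)/91 = 0
  Node 7: (V_7 - V_6)/56 + (V_7 - 0)/150 + (V_7 - V_4)/3600 = 0
Collecting terms (coefficients in siemens):
  0.2382·V_1 - 0.004167·V_2 - 0.02128·V_4 = 1.915
  0.05972·V_2 - 0.004167·V_1 - 0.05556·V_5 = 0
  0.2682·V_3 - 0.2564·V_4 - 0.01099·V_6 = 0.0075
  0.2781·V_4 - 0.02128·V_1 - 0.2564·V_3 - 0.0001099·V_5 - 0.0002778·V_7 = 0
  0.139·V_5 - 0.05556·V_2 - 0.0001099·V_4 = 0
  0.02885·V_6 - 0.01099·V_3 - 0.01786·V_7 = 0
  0.0248·V_7 - 0.0002778·V_4 - 0.01786·V_6 = 0
Solving these 7 simultaneous equations (Gaussian elimination) gives:
  V_1 = 8.73 V, V_2 = 0.9784 V, V_3 = 7.458 V, V_4 = 7.549 V
  V_5 = 0.397 V, V_6 = 5.22 V, V_7 = 3.843 V
I_R12 = (V_5 - V_8)/R12 = (0.397 - 0)/12 = 0.03308 A
|I_R12| = 0.03308 A

Final answer: |I_R12| = 0.03308 A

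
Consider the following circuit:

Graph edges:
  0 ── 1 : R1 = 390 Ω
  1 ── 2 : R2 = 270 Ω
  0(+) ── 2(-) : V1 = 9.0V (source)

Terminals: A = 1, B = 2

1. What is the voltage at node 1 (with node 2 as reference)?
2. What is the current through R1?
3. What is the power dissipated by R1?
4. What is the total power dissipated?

Nodal analysis, taking node 2 as the 0 V reference.
Source V1 fixes V_0 = 9 V.
KCL at each unknown node (sum of currents leaving = 0; resistances in Ω):
  Node 1: (V_1 - 9)/390 + (V_1 - 0)/270 = 0
Collecting terms: 0.006268 × V_1 = 0.02308  =>  V_1 = 3.682 V
Part 1:
  Read off the nodal solution: V_1 = 3.682 V
Part 2:
  I_R1 = (V_0 - V_1)/R1 = (9 - 3.682)/390 = 0.01364 A
  Magnitude: I_R1 = 0.01364 A
Part 3:
  I_R1 = (V_0 - V_1)/R1 = (9 - 3.682)/390 = 0.01364 A
  P_R1 = I_R1² × R1 = (0.01364)² × 390 = 0.07252 W
Part 4:
  Power in each resistor, P = (ΔV)²/R:
    P_R1 = (9 - 3.682)²/390 = 0.07252 W
    P_R2 = (3.682 - 0)²/270 = 0.05021 W
  P_total = P_R1 + P_R2 = 0.1227 W

Final answers:
1. V_1 = 3.682 V
2. I_R1 = 0.01364 A
3. P_R1 = 0.07252 W
4. P_total = 0.1227 W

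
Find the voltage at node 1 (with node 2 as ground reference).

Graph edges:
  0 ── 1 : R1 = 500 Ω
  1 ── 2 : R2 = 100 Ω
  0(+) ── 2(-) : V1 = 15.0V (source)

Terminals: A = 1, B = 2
Nodal analysis, taking node 2 as the 0 V reference.
Source V1 fixes V_0 = 15 V.
KCL at each unknown node (sum of currents leaving = 0; resistances in Ω):
  Node 1: (V_1 - 15)/500 + (V_1 - 0)/100 = 0
Collecting terms: 0.012 × V_1 = 0.03  =>  V_1 = 2.5 V
The requested potential is V_1 = 2.5 V.

Final answer: V_1 = 2.5 V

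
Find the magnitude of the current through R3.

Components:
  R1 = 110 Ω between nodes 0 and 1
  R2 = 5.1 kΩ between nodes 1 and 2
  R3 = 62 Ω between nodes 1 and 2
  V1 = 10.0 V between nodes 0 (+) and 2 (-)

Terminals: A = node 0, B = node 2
Nodal analysis, taking node 2 as the 0 V reference.
Source V1 fixes V_0 = 10 V.
KCL at each unknown node (sum of currents leaving = 0; resistances in Ω):
  Node 1: (V_1 - 10)/110 + (V_1 - 0)/5100 + (V_1 - 0)/62 = 0
Collecting terms: 0.02542 × V_1 = 0.09091  =>  V_1 = 3.577 V
I_R3 = (V_1 - V_2)/R3 = (3.577 - 0)/62 = 0.05769 A
|I_R3| = 0.05769 A

Final answer: |I_R3| = 0.05769 A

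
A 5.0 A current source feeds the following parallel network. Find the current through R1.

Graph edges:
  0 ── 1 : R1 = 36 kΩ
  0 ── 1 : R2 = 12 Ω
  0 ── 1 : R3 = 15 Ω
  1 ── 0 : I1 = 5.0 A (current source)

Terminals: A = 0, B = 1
All resistors sit directly between nodes 0 and 1, so they are in parallel and share one voltage V; the full source current 5 A splits among them.
1/R_par = 1/36000 + 1/12 + 1/15 = 0.15 S  =>  R_par = 6.665 Ω
V = I × R_par = 5 × 6.665 = 33.33 V
I_R1 = V/R1 = 33.33/36000 = 0.0009258 A

Final answer: 0.0009258 A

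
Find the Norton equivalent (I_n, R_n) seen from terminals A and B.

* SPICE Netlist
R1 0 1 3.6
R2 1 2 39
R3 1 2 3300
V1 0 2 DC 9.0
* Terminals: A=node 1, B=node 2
Find the Thévenin equivalent first; then I_n = V_th/R_th and R_n = R_th.
Step 1 — V_th is the open-circuit voltage V_A - V_B (nothing connected across the terminals).
Nodal analysis, taking node 2 as the 0 V reference.
Source V1 fixes V_0 = 9 V.
KCL at each unknown node (sum of currents leaving = 0; resistances in Ω):
  Node 1: (V_1 - 9)/3.6 + (V_1 - 0)/39 + (V_1 - 0)/3300 = 0
Collecting terms: 0.3037 × V_1 = 2.5  =>  V_1 = 8.231 V
V_th = V_1 - V_2 = 8.231 - 0 = 8.231 V
Step 2 — R_th: zero the source — replace V1 by a short circuit (node 2 merges into node 0) — and find the resistance seen between A (node 1) and B (node 0).
Reduce the network between node 1 (A) and node 0 (B) by series/parallel combination:
  Rp1 = R1 ‖ R2 ‖ R3 (parallel, all between nodes 0 and 1) = 1/(1/3.6 + 1/39 + 1/3300) = 3.292 Ω
R_th = 3.292 Ω
I_n = V_th/R_th = 8.231/3.292 = 2.5 A, and R_n = R_th = 3.292 Ω

Final answer: I_n = 2.5 A, R_n = 3.292 Ω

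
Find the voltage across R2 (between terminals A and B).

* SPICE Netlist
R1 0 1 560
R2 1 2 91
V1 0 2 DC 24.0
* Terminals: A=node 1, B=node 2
R1 and R2 are in series across V1 (node 0 → node 1 → node 2), and the output A–B is taken across R2, so this is a voltage divider.
Series current: I = V1/(R1 + R2) = 24/(560 + 91) = 24/651 = 0.03687 A
V_R2 = I × R2 = V1 × R2/(R1 + R2) = 24 × 91/651 = 3.355 V

Final answer: 3.355 V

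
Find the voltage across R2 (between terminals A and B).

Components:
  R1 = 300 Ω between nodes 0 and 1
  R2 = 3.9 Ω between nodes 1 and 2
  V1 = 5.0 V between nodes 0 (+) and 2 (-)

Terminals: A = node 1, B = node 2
R1 and R2 are in series across V1 (node 0 → node 1 → node 2), and the output A–B is taken across R2, so this is a voltage divider.
Series current: I = V1/(R1 + R2) = 5/(300 + 3.9) = 5/303.9 = 0.01645 A
V_R2 = I × R2 = V1 × R2/(R1 + R2) = 5 × 3.9/303.9 = 0.06417 V

Final answer: 0.06417 V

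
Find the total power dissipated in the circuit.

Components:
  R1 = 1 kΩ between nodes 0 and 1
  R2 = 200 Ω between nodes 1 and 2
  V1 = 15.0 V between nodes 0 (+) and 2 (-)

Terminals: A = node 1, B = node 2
Nodal analysis, taking node 2 as the 0 V reference.
Source V1 fixes V_0 = 15 V.
KCL at each unknown node (sum of currents leaving = 0; resistances in Ω):
  Node 1: (V_1 - 15)/1000 + (V_1 - 0)/200 = 0
Collecting terms: 0.006 × V_1 = 0.015  =>  V_1 = 2.5 V
Power in each resistor, P = (ΔV)²/R:
  P_R1 = (15 - 2.5)²/1000 = 0.1562 W
  P_R2 = (2.5 - 0)²/200 = 0.03125 W
P_total = P_R1 + P_R2 = 0.1875 W

Final answer: 0.1875 W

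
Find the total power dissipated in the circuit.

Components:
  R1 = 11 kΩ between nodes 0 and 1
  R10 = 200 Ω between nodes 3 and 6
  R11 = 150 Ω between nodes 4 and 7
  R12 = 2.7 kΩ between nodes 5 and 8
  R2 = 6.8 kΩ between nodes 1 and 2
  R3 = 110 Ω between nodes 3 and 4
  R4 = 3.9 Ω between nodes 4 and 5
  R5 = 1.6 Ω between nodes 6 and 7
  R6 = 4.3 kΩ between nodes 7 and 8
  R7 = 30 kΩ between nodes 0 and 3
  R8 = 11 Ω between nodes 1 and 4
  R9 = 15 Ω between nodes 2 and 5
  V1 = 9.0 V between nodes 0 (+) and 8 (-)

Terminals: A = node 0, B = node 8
Nodal analysis, taking node 8 as the 0 V reference.
Source V1 fixes V_0 = 9 V.
KCL at each unknown node (sum of currents leaving = 0; resistances in Ω):
  Node 1: (V_1 - 9)/11000 + (V_1 - V_2)/6800 + (V_1 - V_4)/11 = 0
  Node 2: (V_2 - V_1)/6800 + (V_2 - V_5)/15 = 0
  Node 3: (V_3 - V_4)/110 + (V_3 - 9)/30000 + (V_3 - V_6)/200 = 0
  Node 4: (V_4 - V_3)/110 + (V_4 - V_5)/3.9 + (V_4 - V_1)/11 + (V_4 - V_7)/150 = 0
  Node 5: (V_5 - V_4)/3.9 + (V_5 - V_2)/15 + (V_5 - 0)/2700 = 0
  Node 6: (V_6 - V_7)/1.6 + (V_6 - V_3)/200 = 0
  Node 7: (V_7 - V_6)/1.6 + (V_7 - 0)/4300 + (V_7 - V_4)/150 = 0
Collecting terms (coefficients in siemens):
  0.09115·V_1 - 0.0001471·V_2 - 0.09091·V_4 = 0.0008182
  0.06681·V_2 - 0.0001471·V_1 - 0.06667·V_5 = 0
  0.01412·V_3 - 0.009091·V_4 - 0.005·V_6 = 0.0003
  0.3631·V_4 - 0.09091·V_1 - 0.009091·V_3 - 0.2564·V_5 - 0.006667·V_7 = 0
  0.3234·V_5 - 0.06667·V_2 - 0.2564·V_4 = 0
  0.63·V_6 - 0.005·V_3 - 0.625·V_7 = 0
  0.6319·V_7 - 0.006667·V_4 - 0.625·V_6 = 0
Solving these 7 simultaneous equations (Gaussian elimination) gives:
  V_1 = 1.554 V, V_2 = 1.544 V, V_3 = 1.554 V, V_4 = 1.546 V
  V_5 = 1.544 V, V_6 = 1.52 V, V_7 = 1.519 V
Power in each resistor, P = (ΔV)²/R:
  P_R1 = (9 - 1.554)²/11000 = 0.005041 W
  P_R2 = (1.554 - 1.544)²/6800 = 0.00000001365 W
  P_R3 = (1.554 - 1.546)²/110 = 0.0000006062 W
  P_R4 = (1.546 - 1.544)²/3.9 = 0.000001269 W
  P_R5 = (1.52 - 1.519)²/1.6 = 0.00000004842 W
  P_R6 = (1.519 - 0)²/4300 = 0.0005368 W
  P_R7 = (9 - 1.554)²/30000 = 0.001848 W
  P_R8 = (1.554 - 1.546)²/11 = 0.00000502 W
  P_R9 = (1.544 - 1.544)²/15 = 0.00000000003011 W
  P_R10 = (1.554 - 1.52)²/200 = 0.000006052 W
  P_R11 = (1.546 - 1.519)²/150 = 0.000004825 W
  P_R12 = (1.544 - 0)²/2700 = 0.0008829 W
P_total = P_R1 + P_R2 + P_R3 + P_R4 + P_R5 + P_R6 + P_R7 + P_R8 + P_R9 + P_R10 + P_R11 + P_R12 = 0.008326 W

Final answer: 0.008326 W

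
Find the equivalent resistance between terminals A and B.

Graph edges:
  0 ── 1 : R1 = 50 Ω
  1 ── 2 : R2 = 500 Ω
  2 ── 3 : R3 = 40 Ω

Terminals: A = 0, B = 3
Reduce the network between node 0 (A) and node 3 (B) by series/parallel combination:
  Rs1 = R1 + R2 (series, joined only at node 1) = 50 + 500 = 550 Ω
  Rs2 = R3 + Rs1 (series, joined only at node 2) = 40 + 550 = 590 Ω
R_eq = 590 Ω

Final answer: 590 Ω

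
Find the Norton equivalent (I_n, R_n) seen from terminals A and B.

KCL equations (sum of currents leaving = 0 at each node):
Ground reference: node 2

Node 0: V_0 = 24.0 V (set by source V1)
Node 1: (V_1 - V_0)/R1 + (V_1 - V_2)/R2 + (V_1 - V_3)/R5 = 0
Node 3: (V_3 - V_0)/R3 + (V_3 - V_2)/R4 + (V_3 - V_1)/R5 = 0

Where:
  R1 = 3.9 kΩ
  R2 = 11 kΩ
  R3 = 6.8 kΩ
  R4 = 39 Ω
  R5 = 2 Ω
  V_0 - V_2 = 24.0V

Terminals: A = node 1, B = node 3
Find the Thévenin equivalent first; then I_n = V_th/R_th and R_n = R_th.
Step 1 — V_th is the open-circuit voltage V_A - V_B (nothing connected across the terminals).
Nodal analysis, taking node 2 as the 0 V reference.
Source V1 fixes V_0 = 24 V.
KCL at each unknown node (sum of currents leaving = 0; resistances in Ω):
  Node 1: (V_1 - 24)/3900 + (V_1 - 0)/11000 + (V_1 - V_3)/2 = 0
  Node 3: (V_3 - 24)/6800 + (V_3 - 0)/39 + (V_3 - V_1)/2 = 0
Collecting terms (coefficients in siemens):
  0.5003·V_1 - 0.5·V_3 = 0.006154
  0.5258·V_3 - 0.5·V_1 = 0.003529
Determinant D = (0.5003)(0.5258) - (-0.5)(-0.5) = 0.01308
V_1 = [(0.006154)(0.5258) - (-0.5)(0.003529)]/D = 0.3824 V
V_3 = [(0.5003)(0.003529) - (0.006154)(-0.5)]/D = 0.3703 V
V_th = V_1 - V_3 = 0.3824 - 0.3703 = 0.01204 V
Step 2 — R_th: zero the source — replace V1 by a short circuit (node 2 merges into node 0) — and find the resistance seen between A (node 1) and B (node 3).
Reduce the network between node 1 (A) and node 3 (B) by series/parallel combination:
  Rp1 = R1 ‖ R2 (parallel, both between nodes 0 and 1) = 1/(1/3900 + 1/11000) = 2879 Ω
  Rp2 = R3 ‖ R4 (parallel, both between nodes 0 and 3) = 1/(1/6800 + 1/39) = 38.78 Ω
  Rs1 = Rp1 + Rp2 (series, joined only at node 0) = 2879 + 38.78 = 2918 Ω
  Rp3 = R5 ‖ Rs1 (parallel, both between nodes 1 and 3) = 1/(1/2 + 1/2918) = 1.999 Ω
R_th = 1.999 Ω
I_n = V_th/R_th = 0.01204/1.999 = 0.006025 A, and R_n = R_th = 1.999 Ω

Final answer: I_n = 0.006025 A, R_n = 1.999 Ω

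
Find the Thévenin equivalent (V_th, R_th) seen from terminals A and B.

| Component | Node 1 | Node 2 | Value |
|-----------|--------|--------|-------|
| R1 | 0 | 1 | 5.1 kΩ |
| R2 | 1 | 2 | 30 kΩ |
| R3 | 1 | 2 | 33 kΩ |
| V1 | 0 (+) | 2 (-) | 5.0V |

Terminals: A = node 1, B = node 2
Step 1 — V_th is the open-circuit voltage V_A - V_B (nothing connected across the terminals).
Nodal analysis, taking node 2 as the 0 V reference.
Source V1 fixes V_0 = 5 V.
KCL at each unknown node (sum of currents leaving = 0; resistances in Ω):
  Node 1: (V_1 - 5)/5100 + (V_1 - 0)/30000 + (V_1 - 0)/33000 = 0
Collecting terms: 0.0002597 × V_1 = 0.0009804  =>  V_1 = 3.775 V
V_th = V_1 - V_2 = 3.775 - 0 = 3.775 V
Step 2 — R_th: zero the source — replace V1 by a short circuit (node 2 merges into node 0) — and find the resistance seen between A (node 1) and B (node 0).
Reduce the network between node 1 (A) and node 0 (B) by series/parallel combination:
  Rp1 = R1 ‖ R2 ‖ R3 (parallel, all between nodes 0 and 1) = 1/(1/5100 + 1/30000 + 1/33000) = 3850 Ω
R_th = 3.85 kΩ

Final answer: V_th = 3.775 V, R_th = 3.85 kΩ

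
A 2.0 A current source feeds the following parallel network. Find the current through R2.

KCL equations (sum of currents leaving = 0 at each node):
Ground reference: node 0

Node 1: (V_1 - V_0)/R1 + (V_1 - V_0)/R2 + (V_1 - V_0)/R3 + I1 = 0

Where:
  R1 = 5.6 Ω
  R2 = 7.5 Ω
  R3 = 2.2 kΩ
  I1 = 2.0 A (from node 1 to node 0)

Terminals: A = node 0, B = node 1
All resistors sit directly between nodes 0 and 1, so they are in parallel and share one voltage V; the full source current 2 A splits among them.
1/R_par = 1/5.6 + 1/7.5 + 1/2200 = 0.3124 S  =>  R_par = 3.201 Ω
V = I × R_par = 2 × 3.201 = 6.403 V
I_R2 = V/R2 = 6.403/7.5 = 0.8537 A

Final answer: 0.8537 A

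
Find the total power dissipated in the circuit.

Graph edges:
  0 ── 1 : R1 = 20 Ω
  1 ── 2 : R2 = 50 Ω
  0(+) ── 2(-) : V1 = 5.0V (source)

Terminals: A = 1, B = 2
Nodal analysis, taking node 2 as the 0 V reference.
Source V1 fixes V_0 = 5 V.
KCL at each unknown node (sum of currents leaving = 0; resistances in Ω):
  Node 1: (V_1 - 5)/20 + (V_1 - 0)/50 = 0
Collecting terms: 0.07 × V_1 = 0.25  =>  V_1 = 3.571 V
Power in each resistor, P = (ΔV)²/R:
  P_R1 = (5 - 3.571)²/20 = 0.102 W
  P_R2 = (3.571 - 0)²/50 = 0.2551 W
P_total = P_R1 + P_R2 = 0.3571 W

Final answer: 0.3571 W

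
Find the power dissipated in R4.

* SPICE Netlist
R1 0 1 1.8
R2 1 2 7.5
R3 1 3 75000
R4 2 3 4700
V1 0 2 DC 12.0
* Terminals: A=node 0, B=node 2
Nodal analysis, taking node 2 as the 0 V reference.
Source V1 fixes V_0 = 12 V.
KCL at each unknown node (sum of currents leaving = 0; resistances in Ω):
  Node 1: (V_1 - 12)/1.8 + (V_1 - 0)/7.5 + (V_1 - V_3)/75000 = 0
  Node 3: (V_3 - V_1)/75000 + (V_3 - 0)/4700 = 0
Collecting terms (coefficients in siemens):
  0.6889·V_1 - 0.00001333·V_3 = 6.667
  0.0002261·V_3 - 0.00001333·V_1 = 0
Determinant D = (0.6889)(0.0002261) - (-0.00001333)(-0.00001333) = 0.0001558
V_1 = [(6.667)(0.0002261) - (-0.00001333)(0)]/D = 9.677 V
V_3 = [(0.6889)(0) - (6.667)(-0.00001333)]/D = 0.5707 V
I_R4 = (V_2 - V_3)/R4 = (0 - 0.5707)/4700 = -0.0001214 A
P_R4 = I_R4² × R4 = (-0.0001214)² × 4700 = 0.00006929 W

Final answer: 6.929e-05 W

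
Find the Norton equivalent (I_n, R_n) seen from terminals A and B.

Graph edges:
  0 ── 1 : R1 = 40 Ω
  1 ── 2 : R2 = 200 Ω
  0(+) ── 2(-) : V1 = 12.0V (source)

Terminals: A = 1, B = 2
Find the Thévenin equivalent first; then I_n = V_th/R_th and R_n = R_th.
Step 1 — V_th is the open-circuit voltage V_A - V_B (nothing connected across the terminals).
Nodal analysis, taking node 2 as the 0 V reference.
Source V1 fixes V_0 = 12 V.
KCL at each unknown node (sum of currents leaving = 0; resistances in Ω):
  Node 1: (V_1 - 12)/40 + (V_1 - 0)/200 = 0
Collecting terms: 0.03 × V_1 = 0.3  =>  V_1 = 10 V
V_th = V_1 - V_2 = 10 - 0 = 10 V
Step 2 — R_th: zero the source — replace V1 by a short circuit (node 2 merges into node 0) — and find the resistance seen between A (node 1) and B (node 0).
Reduce the network between node 1 (A) and node 0 (B) by series/parallel combination:
  Rp1 = R1 ‖ R2 (parallel, both between nodes 0 and 1) = 1/(1/40 + 1/200) = 33.33 Ω
R_th = 33.33 Ω
I_n = V_th/R_th = 10/33.33 = 0.3 A, and R_n = R_th = 33.33 Ω

Final answer: I_n = 0.3 A, R_n = 33.33 Ω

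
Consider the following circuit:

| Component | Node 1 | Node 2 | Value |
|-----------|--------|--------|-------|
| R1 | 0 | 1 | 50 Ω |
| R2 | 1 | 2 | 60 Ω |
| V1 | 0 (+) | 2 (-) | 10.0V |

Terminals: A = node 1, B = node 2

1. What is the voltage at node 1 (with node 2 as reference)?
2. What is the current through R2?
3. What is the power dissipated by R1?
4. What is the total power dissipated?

Nodal analysis, taking node 2 as the 0 V reference.
Source V1 fixes V_0 = 10 V.
KCL at each unknown node (sum of currents leaving = 0; resistances in Ω):
  Node 1: (V_1 - 10)/50 + (V_1 - 0)/60 = 0
Collecting terms: 0.03667 × V_1 = 0.2  =>  V_1 = 5.455 V
Part 1:
  Read off the nodal solution: V_1 = 5.455 V
Part 2:
  I_R2 = (V_1 - V_2)/R2 = (5.455 - 0)/60 = 0.09091 A
  Magnitude: I_R2 = 0.09091 A
Part 3:
  I_R1 = (V_0 - V_1)/R1 = (10 - 5.455)/50 = 0.09091 A
  P_R1 = I_R1² × R1 = (0.09091)² × 50 = 0.4132 W
Part 4:
  Power in each resistor, P = (ΔV)²/R:
    P_R1 = (10 - 5.455)²/50 = 0.4132 W
    P_R2 = (5.455 - 0)²/60 = 0.4959 W
  P_total = P_R1 + P_R2 = 0.9091 W

Final answers:
1. V_1 = 5.455 V
2. I_R2 = 0.09091 A
3. P_R1 = 0.4132 W
4. P_total = 0.9091 W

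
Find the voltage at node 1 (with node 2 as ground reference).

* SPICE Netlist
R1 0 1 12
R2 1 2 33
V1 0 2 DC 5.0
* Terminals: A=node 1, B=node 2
Nodal analysis, taking node 2 as the 0 V reference.
Source V1 fixes V_0 = 5 V.
KCL at each unknown node (sum of currents leaving = 0; resistances in Ω):
  Node 1: (V_1 - 5)/12 + (V_1 - 0)/33 = 0
Collecting terms: 0.1136 × V_1 = 0.4167  =>  V_1 = 3.667 V
The requested potential is V_1 = 3.667 V.

Final answer: V_1 = 3.667 V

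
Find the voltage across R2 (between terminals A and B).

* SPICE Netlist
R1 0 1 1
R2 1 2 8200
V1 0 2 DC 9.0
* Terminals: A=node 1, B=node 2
R1 and R2 are in series across V1 (node 0 → node 1 → node 2), and the output A–B is taken across R2, so this is a voltage divider.
Series current: I = V1/(R1 + R2) = 9/(1 + 8200) = 9/8201 = 0.001097 A
V_R2 = I × R2 = V1 × R2/(R1 + R2) = 9 × 8200/8201 = 8.999 V

Final answer: 8.999 V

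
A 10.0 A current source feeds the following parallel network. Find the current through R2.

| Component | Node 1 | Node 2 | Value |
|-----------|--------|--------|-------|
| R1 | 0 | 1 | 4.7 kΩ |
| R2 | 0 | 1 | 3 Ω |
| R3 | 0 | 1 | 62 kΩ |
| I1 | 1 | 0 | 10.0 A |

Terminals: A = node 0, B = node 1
All resistors sit directly between nodes 0 and 1, so they are in parallel and share one voltage V; the full source current 10 A splits among them.
1/R_par = 1/4700 + 1/3 + 1/62000 = 0.3336 S  =>  R_par = 2.998 Ω
V = I × R_par = 10 × 2.998 = 29.98 V
I_R2 = V/R2 = 29.98/3 = 9.993 A

Final answer: 9.993 A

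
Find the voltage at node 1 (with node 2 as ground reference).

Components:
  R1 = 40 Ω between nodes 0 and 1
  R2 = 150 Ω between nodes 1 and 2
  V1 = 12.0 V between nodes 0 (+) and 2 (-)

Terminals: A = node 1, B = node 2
Nodal analysis, taking node 2 as the 0 V reference.
Source V1 fixes V_0 = 12 V.
KCL at each unknown node (sum of currents leaving = 0; resistances in Ω):
  Node 1: (V_1 - 12)/40 + (V_1 - 0)/150 = 0
Collecting terms: 0.03167 × V_1 = 0.3  =>  V_1 = 9.474 V
The requested potential is V_1 = 9.474 V.

Final answer: V_1 = 9.474 V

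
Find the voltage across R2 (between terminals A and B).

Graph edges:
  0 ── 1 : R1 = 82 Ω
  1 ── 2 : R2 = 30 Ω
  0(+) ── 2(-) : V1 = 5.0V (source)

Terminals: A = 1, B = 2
R1 and R2 are in series across V1 (node 0 → node 1 → node 2), and the output A–B is taken across R2, so this is a voltage divider.
Series current: I = V1/(R1 + R2) = 5/(82 + 30) = 5/112 = 0.04464 A
V_R2 = I × R2 = V1 × R2/(R1 + R2) = 5 × 30/112 = 1.339 V

Final answer: 1.339 V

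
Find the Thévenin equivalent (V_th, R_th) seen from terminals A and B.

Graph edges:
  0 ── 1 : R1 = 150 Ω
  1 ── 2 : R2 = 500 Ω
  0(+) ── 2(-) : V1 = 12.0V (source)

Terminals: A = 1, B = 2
Step 1 — V_th is the open-circuit voltage V_A - V_B (nothing connected across the terminals).
Nodal analysis, taking node 2 as the 0 V reference.
Source V1 fixes V_0 = 12 V.
KCL at each unknown node (sum of currents leaving = 0; resistances in Ω):
  Node 1: (V_1 - 12)/150 + (V_1 - 0)/500 = 0
Collecting terms: 0.008667 × V_1 = 0.08  =>  V_1 = 9.231 V
V_th = V_1 - V_2 = 9.231 - 0 = 9.231 V
Step 2 — R_th: zero the source — replace V1 by a short circuit (node 2 merges into node 0) — and find the resistance seen between A (node 1) and B (node 0).
Reduce the network between node 1 (A) and node 0 (B) by series/parallel combination:
  Rp1 = R1 ‖ R2 (parallel, both between nodes 0 and 1) = 1/(1/150 + 1/500) = 115.4 Ω
R_th = 115.4 Ω

Final answer: V_th = 9.231 V, R_th = 115.4 Ω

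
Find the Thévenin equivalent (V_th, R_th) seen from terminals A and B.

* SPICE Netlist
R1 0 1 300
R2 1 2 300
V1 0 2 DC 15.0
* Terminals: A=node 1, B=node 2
Step 1 — V_th is the open-circuit voltage V_A - V_B (nothing connected across the terminals).
Nodal analysis, taking node 2 as the 0 V reference.
Source V1 fixes V_0 = 15 V.
KCL at each unknown node (sum of currents leaving = 0; resistances in Ω):
  Node 1: (V_1 - 15)/300 + (V_1 - 0)/300 = 0
Collecting terms: 0.006667 × V_1 = 0.05  =>  V_1 = 7.5 V
V_th = V_1 - V_2 = 7.5 - 0 = 7.5 V
Step 2 — R_th: zero the source — replace V1 by a short circuit (node 2 merges into node 0) — and find the resistance seen between A (node 1) and B (node 0).
Reduce the network between node 1 (A) and node 0 (B) by series/parallel combination:
  Rp1 = R1 ‖ R2 (parallel, both between nodes 0 and 1) = 1/(1/300 + 1/300) = 150 Ω
R_th = 150 Ω

Final answer: V_th = 7.5 V, R_th = 150 Ω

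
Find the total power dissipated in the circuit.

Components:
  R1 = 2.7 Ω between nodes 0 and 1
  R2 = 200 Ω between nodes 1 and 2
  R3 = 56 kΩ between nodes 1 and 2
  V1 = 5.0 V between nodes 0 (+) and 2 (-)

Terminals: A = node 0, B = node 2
Nodal analysis, taking node 2 as the 0 V reference.
Source V1 fixes V_0 = 5 V.
KCL at each unknown node (sum of currents leaving = 0; resistances in Ω):
  Node 1: (V_1 - 5)/2.7 + (V_1 - 0)/200 + (V_1 - 0)/56000 = 0
Collecting terms: 0.3754 × V_1 = 1.852  =>  V_1 = 4.933 V
Power in each resistor, P = (ΔV)²/R:
  P_R1 = (5 - 4.933)²/2.7 = 0.001654 W
  P_R2 = (4.933 - 0)²/200 = 0.1217 W
  P_R3 = (4.933 - 0)²/56000 = 0.0004346 W
P_total = P_R1 + P_R2 + P_R3 = 0.1238 W

Final answer: 0.1238 W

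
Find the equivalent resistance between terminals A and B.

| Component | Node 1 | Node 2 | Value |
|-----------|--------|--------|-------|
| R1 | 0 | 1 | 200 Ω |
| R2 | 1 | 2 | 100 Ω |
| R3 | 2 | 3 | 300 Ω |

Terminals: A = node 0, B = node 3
Reduce the network between node 0 (A) and node 3 (B) by series/parallel combination:
  Rs1 = R1 + R2 (series, joined only at node 1) = 200 + 100 = 300 Ω
  Rs2 = R3 + Rs1 (series, joined only at node 2) = 300 + 300 = 600 Ω
R_eq = 600 Ω

Final answer: 600 Ω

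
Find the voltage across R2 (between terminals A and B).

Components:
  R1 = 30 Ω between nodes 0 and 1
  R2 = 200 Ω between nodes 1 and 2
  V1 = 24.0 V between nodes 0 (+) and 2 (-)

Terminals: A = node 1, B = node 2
R1 and R2 are in series across V1 (node 0 → node 1 → node 2), and the output A–B is taken across R2, so this is a voltage divider.
Series current: I = V1/(R1 + R2) = 24/(30 + 200) = 24/230 = 0.1043 A
V_R2 = I × R2 = V1 × R2/(R1 + R2) = 24 × 200/230 = 20.87 V

Final answer: 20.87 V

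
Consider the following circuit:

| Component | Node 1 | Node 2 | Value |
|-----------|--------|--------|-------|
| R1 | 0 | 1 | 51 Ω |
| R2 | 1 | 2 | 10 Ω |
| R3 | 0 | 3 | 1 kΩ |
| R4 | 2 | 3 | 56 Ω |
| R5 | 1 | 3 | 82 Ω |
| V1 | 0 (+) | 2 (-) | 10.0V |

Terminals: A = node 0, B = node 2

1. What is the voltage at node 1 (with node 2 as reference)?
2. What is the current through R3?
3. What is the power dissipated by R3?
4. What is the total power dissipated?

Nodal analysis, taking node 2 as the 0 V reference.
Source V1 fixes V_0 = 10 V.
KCL at each unknown node (sum of currents leaving = 0; resistances in Ω):
  Node 1: (V_1 - 10)/51 + (V_1 - 0)/10 + (V_1 - V_3)/82 = 0
  Node 3: (V_3 - 10)/1000 + (V_3 - 0)/56 + (V_3 - V_1)/82 = 0
Collecting terms (coefficients in siemens):
  0.1318·V_1 - 0.0122·V_3 = 0.1961
  0.03105·V_3 - 0.0122·V_1 = 0.01
Determinant D = (0.1318)(0.03105) - (-0.0122)(-0.0122) = 0.003944
V_1 = [(0.1961)(0.03105) - (-0.0122)(0.01)]/D = 1.575 V
V_3 = [(0.1318)(0.01) - (0.1961)(-0.0122)]/D = 0.9405 V
Part 1:
  Read off the nodal solution: V_1 = 1.575 V
Part 2:
  I_R3 = (V_0 - V_3)/R3 = (10 - 0.9405)/1000 = 0.00906 A
  Magnitude: I_R3 = 0.00906 A
Part 3:
  I_R3 = (V_0 - V_3)/R3 = (10 - 0.9405)/1000 = 0.00906 A
  P_R3 = I_R3² × R3 = (0.00906)² × 1000 = 0.08208 W
Part 4:
  Power in each resistor, P = (ΔV)²/R:
    P_R1 = (10 - 1.575)²/51 = 1.392 W
    P_R2 = (1.575 - 0)²/10 = 0.248 W
    P_R3 = (10 - 0.9405)²/1000 = 0.08208 W
    P_R4 = (0 - 0.9405)²/56 = 0.01579 W
    P_R5 = (1.575 - 0.9405)²/82 = 0.004905 W
  P_total = P_R1 + P_R2 + P_R3 + P_R4 + P_R5 = 1.743 W

Final answers:
1. V_1 = 1.575 V
2. I_R3 = 0.00906 A
3. P_R3 = 0.08208 W
4. P_total = 1.743 W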